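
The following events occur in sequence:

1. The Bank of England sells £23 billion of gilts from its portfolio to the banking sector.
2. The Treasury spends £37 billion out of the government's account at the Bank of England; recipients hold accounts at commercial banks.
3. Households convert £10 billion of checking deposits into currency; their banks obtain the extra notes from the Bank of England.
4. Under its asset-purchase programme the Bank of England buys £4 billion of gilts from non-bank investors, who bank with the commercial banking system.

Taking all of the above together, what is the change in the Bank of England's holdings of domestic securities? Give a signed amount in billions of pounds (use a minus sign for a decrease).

Bank of England balance sheet:
  Assets:      Securities −£19B
  Liabilities: Bank reserves +£8B, Currency in circulation +£10B, Government deposits −£37B
So the change in the Bank of England's holdings of domestic securities is -£19 billion.

-£19 billion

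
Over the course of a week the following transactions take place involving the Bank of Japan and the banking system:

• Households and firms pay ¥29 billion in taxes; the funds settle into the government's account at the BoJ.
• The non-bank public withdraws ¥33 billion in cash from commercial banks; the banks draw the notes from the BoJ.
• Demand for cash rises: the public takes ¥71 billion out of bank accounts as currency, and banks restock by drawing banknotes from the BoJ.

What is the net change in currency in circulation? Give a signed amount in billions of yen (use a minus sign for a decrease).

+¥104 billion

BoJ balance sheet:
  Assets:      no change
  Liabilities: Bank reserves −¥133B, Currency in circulation +¥104B, Government deposits +¥29B
So the change in currency in circulation is +¥104 billion.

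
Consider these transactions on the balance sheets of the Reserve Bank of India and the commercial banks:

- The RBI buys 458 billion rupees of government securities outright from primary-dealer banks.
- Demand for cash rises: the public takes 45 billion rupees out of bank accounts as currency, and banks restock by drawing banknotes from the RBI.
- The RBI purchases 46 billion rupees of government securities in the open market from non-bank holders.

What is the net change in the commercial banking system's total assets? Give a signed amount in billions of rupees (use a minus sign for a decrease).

OMO purchase (from banks) 458 billion rupees: just an asset swap on bank balance sheets → 0.
Currency withdrawal 45 billion rupees: bank balance sheets shrink → −45B.
Asset purchase (from non-banks) 46 billion rupees: bank balance sheets expand → +46B.
Net: 0 − 45 + 46 = +1 billion.

+1 billion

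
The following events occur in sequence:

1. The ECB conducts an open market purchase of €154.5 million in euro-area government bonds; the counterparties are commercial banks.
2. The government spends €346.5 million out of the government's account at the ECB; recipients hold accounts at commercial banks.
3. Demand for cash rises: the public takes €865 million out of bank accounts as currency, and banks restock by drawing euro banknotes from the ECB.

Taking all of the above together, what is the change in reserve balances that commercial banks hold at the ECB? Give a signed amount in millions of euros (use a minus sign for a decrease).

-€364 million

ECB balance sheet:
  Assets:      Securities +€154.5M
  Liabilities: Bank reserves −€364M, Currency in circulation +€865M, Government deposits −€346.5M
So the change in reserve balances that commercial banks hold at the ECB is -€364 million.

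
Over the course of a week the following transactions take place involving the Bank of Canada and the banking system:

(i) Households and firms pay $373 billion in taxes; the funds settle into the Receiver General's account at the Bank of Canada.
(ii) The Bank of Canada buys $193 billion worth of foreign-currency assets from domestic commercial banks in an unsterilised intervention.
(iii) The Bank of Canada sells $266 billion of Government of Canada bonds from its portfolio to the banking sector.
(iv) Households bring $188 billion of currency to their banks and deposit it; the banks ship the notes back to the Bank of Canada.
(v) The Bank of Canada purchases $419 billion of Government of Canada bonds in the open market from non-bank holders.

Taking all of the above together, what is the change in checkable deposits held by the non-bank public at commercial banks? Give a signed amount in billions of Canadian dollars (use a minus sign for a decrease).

Bank of Canada balance sheet:
  Assets:      Securities +$153B, Foreign assets +$193B
  Liabilities: Bank reserves +$161B, Currency in circulation −$188B, Government deposits +$373B
Commercial banking system:
  Assets:      Reserves at CB +$161B, Securities +$266B, Foreign assets −$193B
  Liabilities: Checkable deposits +$234B
So the change in checkable deposits held by the non-bank public at commercial banks is +$234 billion.

+$234 billion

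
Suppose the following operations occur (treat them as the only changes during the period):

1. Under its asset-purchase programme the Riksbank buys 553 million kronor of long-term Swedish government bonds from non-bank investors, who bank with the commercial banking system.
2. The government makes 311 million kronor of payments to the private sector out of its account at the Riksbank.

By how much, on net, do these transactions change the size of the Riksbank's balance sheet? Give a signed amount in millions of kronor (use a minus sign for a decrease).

Asset purchase (from non-banks) 553 million kronor: a Riksbank asset is acquired → +553M.
Government spending 311 million kronor: only the composition of liabilities changes → 0.
Net: 553 + 0 = +553 million.

+553 million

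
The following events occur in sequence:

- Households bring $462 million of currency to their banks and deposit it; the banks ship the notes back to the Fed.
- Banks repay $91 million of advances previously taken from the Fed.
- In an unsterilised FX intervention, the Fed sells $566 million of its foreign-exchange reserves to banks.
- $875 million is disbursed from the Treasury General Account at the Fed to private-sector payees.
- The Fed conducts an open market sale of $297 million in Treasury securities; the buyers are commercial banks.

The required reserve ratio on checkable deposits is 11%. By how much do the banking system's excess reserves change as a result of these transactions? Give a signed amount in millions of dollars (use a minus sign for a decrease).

Currency deposit $462 million: reserves +$462M, deposits +$462M.
Discount-window repayment $91 million: reserves −$91M, deposits 0.
FX sale $566 million: reserves −$566M, deposits 0.
Government spending $875 million: reserves +$875M, deposits +$875M.
OMO sale (to banks) $297 million: reserves −$297M, deposits 0.
Totals: Δreserves = +$383M, Δdeposits = +$1337M.
Δrequired reserves = 11% × +$1337M = +$147.07M.
Δexcess reserves = Δreserves − Δrequired = +$383M − (+$147.07M) = +$235.93 million.

+$235.93 million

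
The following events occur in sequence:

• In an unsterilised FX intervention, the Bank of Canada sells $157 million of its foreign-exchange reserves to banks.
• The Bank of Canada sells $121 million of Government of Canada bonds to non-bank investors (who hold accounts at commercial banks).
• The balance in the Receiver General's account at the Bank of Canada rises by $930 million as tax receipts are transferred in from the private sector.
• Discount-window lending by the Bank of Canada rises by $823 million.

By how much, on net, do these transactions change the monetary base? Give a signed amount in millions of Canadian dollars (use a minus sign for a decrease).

-$385 million

FX sale $157 million: Bank of Canada balance sheet contracts → −$157M.
Asset sale (to non-banks) $121 million: Bank of Canada balance sheet contracts → −$121M.
Government account inflow $930 million: reserves shift to a non-base liability → −$930M.
Discount-window loan $823 million: Bank of Canada balance sheet expands → +$823M.
Net: −157 − 121 − 930 + 823 = -$385 million.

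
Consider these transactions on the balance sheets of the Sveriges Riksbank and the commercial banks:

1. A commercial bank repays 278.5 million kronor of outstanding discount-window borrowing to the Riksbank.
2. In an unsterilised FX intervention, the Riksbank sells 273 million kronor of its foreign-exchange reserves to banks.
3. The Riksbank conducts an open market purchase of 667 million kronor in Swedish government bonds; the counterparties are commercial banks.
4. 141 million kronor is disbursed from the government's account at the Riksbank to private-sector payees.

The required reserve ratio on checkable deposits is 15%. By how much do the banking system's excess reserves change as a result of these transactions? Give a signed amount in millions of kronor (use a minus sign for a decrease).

+235.35 million

Discount-window repayment 278.5 million kronor: reserves −278.5M, deposits 0.
FX sale 273 million kronor: reserves −273M, deposits 0.
OMO purchase (from banks) 667 million kronor: reserves +667M, deposits 0.
Government spending 141 million kronor: reserves +141M, deposits +141M.
Totals: Δreserves = +256.5M, Δdeposits = +141M.
Δrequired reserves = 15% × +141M = +21.15M.
Δexcess reserves = Δreserves − Δrequired = +256.5M − (+21.15M) = +235.35 million.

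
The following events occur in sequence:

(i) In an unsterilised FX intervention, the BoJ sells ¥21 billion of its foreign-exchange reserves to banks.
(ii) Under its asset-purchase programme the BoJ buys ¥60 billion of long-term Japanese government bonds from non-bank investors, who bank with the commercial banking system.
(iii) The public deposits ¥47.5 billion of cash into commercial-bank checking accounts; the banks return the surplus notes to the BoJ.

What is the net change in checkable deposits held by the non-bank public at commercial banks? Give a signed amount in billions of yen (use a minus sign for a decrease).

FX sale ¥21 billion: the counterparty is a bank, so public deposits are unchanged → 0.
Asset purchase (from non-banks) ¥60 billion: non-bank counterparties' bank balances rise → +¥60B.
Currency deposit ¥47.5 billion: non-bank counterparties' bank balances rise → +¥47.5B.
Net: 0 + 60 + 47.5 = +¥107.5 billion.

+¥107.5 billion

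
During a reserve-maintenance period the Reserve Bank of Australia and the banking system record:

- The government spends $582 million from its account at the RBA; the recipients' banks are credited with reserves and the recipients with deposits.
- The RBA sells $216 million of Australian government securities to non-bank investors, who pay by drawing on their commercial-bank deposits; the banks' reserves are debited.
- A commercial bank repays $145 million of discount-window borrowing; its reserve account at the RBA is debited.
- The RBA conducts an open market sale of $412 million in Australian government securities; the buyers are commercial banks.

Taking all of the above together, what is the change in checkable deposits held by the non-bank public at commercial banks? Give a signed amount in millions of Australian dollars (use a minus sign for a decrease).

Government spending $582 million: non-bank counterparties' bank balances rise → +$582M.
Asset sale (to non-banks) $216 million: non-bank counterparties' bank balances fall → −$216M.
Discount-window repayment $145 million: the counterparty is a bank, so public deposits are unchanged → 0.
OMO sale (to banks) $412 million: the counterparty is a bank, so public deposits are unchanged → 0.
Net: 582 − 216 + 0 + 0 = +$366 million.

+$366 million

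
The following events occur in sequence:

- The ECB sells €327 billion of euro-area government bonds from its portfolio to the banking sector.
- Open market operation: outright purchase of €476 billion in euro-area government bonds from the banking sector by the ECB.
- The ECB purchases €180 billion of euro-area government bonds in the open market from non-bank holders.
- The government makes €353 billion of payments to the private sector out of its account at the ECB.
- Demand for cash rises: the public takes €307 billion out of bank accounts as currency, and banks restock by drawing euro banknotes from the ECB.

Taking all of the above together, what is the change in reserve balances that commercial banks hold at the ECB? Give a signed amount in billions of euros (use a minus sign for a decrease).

+€375 billion

ECB balance sheet:
  Assets:      Securities +€329B
  Liabilities: Bank reserves +€375B, Currency in circulation +€307B, Government deposits −€353B
So the change in reserve balances that commercial banks hold at the ECB is +€375 billion.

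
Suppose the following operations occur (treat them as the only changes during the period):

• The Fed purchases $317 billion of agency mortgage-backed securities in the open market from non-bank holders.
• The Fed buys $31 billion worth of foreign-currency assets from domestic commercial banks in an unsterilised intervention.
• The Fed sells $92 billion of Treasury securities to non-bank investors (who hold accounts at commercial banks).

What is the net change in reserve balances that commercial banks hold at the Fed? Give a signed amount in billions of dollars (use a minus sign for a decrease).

Fed balance sheet:
  Assets:      Securities +$225B, Foreign assets +$31B
  Liabilities: Bank reserves +$256B
Commercial banking system:
  Assets:      Reserves at CB +$256B, Foreign assets −$31B
  Liabilities: Checkable deposits +$225B
So the change in reserve balances that commercial banks hold at the Fed is +$256 billion.

+$256 billion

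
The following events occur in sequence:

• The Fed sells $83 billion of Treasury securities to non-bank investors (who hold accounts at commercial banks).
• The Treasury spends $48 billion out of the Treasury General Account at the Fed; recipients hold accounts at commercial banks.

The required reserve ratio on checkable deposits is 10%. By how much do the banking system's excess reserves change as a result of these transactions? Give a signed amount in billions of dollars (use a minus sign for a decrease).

-$31.5 billion

Asset sale (to non-banks) $83 billion: reserves −$83B, deposits −$83B.
Government spending $48 billion: reserves +$48B, deposits +$48B.
Totals: Δreserves = −$35B, Δdeposits = −$35B.
Δrequired reserves = 10% × −$35B = −$3.5B.
Δexcess reserves = Δreserves − Δrequired = −$35B − (−$3.5B) = -$31.5 billion.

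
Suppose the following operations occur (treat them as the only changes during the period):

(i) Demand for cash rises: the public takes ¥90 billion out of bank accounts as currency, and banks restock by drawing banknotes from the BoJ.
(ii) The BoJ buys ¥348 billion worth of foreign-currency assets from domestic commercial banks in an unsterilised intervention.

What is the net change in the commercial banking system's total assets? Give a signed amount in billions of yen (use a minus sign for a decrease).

-¥90 billion

Currency withdrawal ¥90 billion: bank balance sheets shrink → −¥90B.
FX purchase ¥348 billion: just an asset swap on bank balance sheets → 0.
Net: −90 + 0 = -¥90 billion.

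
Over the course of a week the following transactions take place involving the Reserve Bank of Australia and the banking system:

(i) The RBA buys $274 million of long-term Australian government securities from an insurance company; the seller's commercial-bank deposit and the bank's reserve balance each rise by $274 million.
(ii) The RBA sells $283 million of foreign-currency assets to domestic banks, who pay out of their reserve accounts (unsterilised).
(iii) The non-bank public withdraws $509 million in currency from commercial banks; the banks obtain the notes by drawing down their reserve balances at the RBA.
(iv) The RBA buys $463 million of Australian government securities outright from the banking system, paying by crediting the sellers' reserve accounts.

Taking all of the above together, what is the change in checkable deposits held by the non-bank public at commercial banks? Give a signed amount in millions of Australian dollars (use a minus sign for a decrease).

-$235 million

RBA balance sheet:
  Assets:      Securities +$737M, Foreign assets −$283M
  Liabilities: Bank reserves −$55M, Currency in circulation +$509M
Commercial banking system:
  Assets:      Reserves at CB −$55M, Securities −$463M, Foreign assets +$283M
  Liabilities: Checkable deposits −$235M
So the change in checkable deposits held by the non-bank public at commercial banks is -$235 million.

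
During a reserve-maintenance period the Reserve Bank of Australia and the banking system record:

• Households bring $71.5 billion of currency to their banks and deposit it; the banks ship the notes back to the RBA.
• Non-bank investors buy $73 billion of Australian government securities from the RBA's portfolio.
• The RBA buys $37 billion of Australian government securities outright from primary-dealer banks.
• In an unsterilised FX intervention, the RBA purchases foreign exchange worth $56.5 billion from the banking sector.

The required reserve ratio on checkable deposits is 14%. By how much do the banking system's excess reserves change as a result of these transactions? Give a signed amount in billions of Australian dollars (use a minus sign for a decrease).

+$92.21 billion

Currency deposit $71.5 billion: reserves +$71.5B, deposits +$71.5B.
Asset sale (to non-banks) $73 billion: reserves −$73B, deposits −$73B.
OMO purchase (from banks) $37 billion: reserves +$37B, deposits 0.
FX purchase $56.5 billion: reserves +$56.5B, deposits 0.
Totals: Δreserves = +$92B, Δdeposits = −$1.5B.
Δrequired reserves = 14% × −$1.5B = −$0.21B.
Δexcess reserves = Δreserves − Δrequired = +$92B − (−$0.21B) = +$92.21 billion.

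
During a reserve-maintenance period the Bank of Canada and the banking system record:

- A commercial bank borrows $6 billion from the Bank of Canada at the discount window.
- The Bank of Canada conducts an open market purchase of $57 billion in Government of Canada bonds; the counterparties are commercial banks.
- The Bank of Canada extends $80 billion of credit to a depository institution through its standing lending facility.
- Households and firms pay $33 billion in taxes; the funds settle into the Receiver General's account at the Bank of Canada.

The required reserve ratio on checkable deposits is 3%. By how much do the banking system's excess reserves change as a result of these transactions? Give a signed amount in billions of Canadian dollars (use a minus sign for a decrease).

Discount-window loan $6 billion: reserves +$6B, deposits 0.
OMO purchase (from banks) $57 billion: reserves +$57B, deposits 0.
Discount-window loan $80 billion: reserves +$80B, deposits 0.
Government account inflow $33 billion: reserves −$33B, deposits −$33B.
Totals: Δreserves = +$110B, Δdeposits = −$33B.
Δrequired reserves = 3% × −$33B = −$0.99B.
Δexcess reserves = Δreserves − Δrequired = +$110B − (−$0.99B) = +$110.99 billion.

+$110.99 billion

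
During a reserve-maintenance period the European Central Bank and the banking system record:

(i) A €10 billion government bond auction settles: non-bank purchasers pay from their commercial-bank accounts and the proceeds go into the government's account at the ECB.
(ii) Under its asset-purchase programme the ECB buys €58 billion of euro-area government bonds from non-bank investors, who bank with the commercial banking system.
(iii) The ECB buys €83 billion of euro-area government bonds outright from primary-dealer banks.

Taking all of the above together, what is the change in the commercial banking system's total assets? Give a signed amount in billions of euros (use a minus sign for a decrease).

ECB balance sheet:
  Assets:      Securities +€141B
  Liabilities: Bank reserves +€131B, Government deposits +€10B
Commercial banking system:
  Assets:      Reserves at CB +€131B, Securities −€83B
  Liabilities: Checkable deposits +€48B
Change in total bank assets = +€48 billion.

+€48 billion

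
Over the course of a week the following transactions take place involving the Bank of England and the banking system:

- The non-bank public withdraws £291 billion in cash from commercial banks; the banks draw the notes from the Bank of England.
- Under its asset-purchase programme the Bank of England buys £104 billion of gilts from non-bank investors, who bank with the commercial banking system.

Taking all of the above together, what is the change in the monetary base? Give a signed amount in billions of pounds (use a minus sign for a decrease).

+£104 billion

Currency withdrawal £291 billion: just a shift between currency and reserves — both are base money → 0.
Asset purchase (from non-banks) £104 billion: Bank of England balance sheet expands → +£104B.
Net: 0 + 104 = +£104 billion.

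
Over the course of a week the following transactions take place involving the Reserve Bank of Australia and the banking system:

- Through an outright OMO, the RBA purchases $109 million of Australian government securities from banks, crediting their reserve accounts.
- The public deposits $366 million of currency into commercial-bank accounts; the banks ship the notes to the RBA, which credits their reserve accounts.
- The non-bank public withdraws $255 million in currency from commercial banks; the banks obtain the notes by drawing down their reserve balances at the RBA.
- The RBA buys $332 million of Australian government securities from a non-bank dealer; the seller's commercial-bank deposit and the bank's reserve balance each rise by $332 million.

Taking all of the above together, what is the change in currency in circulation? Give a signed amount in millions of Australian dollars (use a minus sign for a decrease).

RBA balance sheet:
  Assets:      Securities +$441M
  Liabilities: Bank reserves +$552M, Currency in circulation −$111M
Commercial banking system:
  Assets:      Reserves at CB +$552M, Securities −$109M
  Liabilities: Checkable deposits +$443M
So the change in currency in circulation is -$111 million.

-$111 million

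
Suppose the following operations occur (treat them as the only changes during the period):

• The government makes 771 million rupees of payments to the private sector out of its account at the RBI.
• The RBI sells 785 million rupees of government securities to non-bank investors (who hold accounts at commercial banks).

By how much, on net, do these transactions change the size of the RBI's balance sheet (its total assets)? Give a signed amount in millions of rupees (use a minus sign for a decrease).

Government spending 771 million rupees: only the composition of liabilities changes → 0.
Asset sale (to non-banks) 785 million rupees: an RBI asset is shed → −785M.
Net: 0 − 785 = -785 million.

-785 million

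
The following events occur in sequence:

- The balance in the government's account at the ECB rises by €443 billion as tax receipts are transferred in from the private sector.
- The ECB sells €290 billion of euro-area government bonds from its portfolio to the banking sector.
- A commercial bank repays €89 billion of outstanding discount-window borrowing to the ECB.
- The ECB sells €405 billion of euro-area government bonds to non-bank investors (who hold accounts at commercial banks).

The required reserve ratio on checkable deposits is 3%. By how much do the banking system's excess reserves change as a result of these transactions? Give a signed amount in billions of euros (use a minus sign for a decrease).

Government account inflow €443 billion: reserves −€443B, deposits −€443B.
OMO sale (to banks) €290 billion: reserves −€290B, deposits 0.
Discount-window repayment €89 billion: reserves −€89B, deposits 0.
Asset sale (to non-banks) €405 billion: reserves −€405B, deposits −€405B.
Totals: Δreserves = −€1227B, Δdeposits = −€848B.
Δrequired reserves = 3% × −€848B = −€25.44B.
Δexcess reserves = Δreserves − Δrequired = −€1227B − (−€25.44B) = -€1201.56 billion.

-€1201.56 billion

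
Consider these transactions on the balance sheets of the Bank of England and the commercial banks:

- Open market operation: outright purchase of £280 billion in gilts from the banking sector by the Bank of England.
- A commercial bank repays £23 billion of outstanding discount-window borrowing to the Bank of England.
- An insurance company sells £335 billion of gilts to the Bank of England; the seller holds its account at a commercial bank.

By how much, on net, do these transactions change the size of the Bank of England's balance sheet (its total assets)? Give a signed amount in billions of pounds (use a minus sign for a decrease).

OMO purchase (from banks) £280 billion: a Bank of England asset is acquired → +£280B.
Discount-window repayment £23 billion: a Bank of England asset is shed → −£23B.
Asset purchase (from non-banks) £335 billion: a Bank of England asset is acquired → +£335B.
Net: 280 − 23 + 335 = +£592 billion.

+£592 billion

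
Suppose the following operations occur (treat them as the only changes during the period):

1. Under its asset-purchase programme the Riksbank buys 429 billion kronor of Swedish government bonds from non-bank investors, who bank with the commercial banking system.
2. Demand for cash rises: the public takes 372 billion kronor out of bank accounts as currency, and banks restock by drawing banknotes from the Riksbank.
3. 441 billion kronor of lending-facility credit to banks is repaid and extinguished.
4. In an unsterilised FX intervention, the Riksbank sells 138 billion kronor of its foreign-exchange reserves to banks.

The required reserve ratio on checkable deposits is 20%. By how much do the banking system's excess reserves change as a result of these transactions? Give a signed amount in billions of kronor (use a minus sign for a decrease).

Asset purchase (from non-banks) 429 billion kronor: reserves +429B, deposits +429B.
Currency withdrawal 372 billion kronor: reserves −372B, deposits −372B.
Discount-window repayment 441 billion kronor: reserves −441B, deposits 0.
FX sale 138 billion kronor: reserves −138B, deposits 0.
Totals: Δreserves = −522B, Δdeposits = +57B.
Δrequired reserves = 20% × +57B = +11.4B.
Δexcess reserves = Δreserves − Δrequired = −522B − (+11.4B) = -533.4 billion.

-533.4 billion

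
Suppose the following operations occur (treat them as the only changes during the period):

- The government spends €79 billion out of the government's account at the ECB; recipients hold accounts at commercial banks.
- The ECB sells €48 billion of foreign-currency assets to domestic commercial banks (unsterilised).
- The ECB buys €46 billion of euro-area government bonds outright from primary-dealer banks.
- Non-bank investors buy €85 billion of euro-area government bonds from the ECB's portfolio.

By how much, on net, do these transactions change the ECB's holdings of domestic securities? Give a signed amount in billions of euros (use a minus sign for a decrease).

-€39 billion

ECB balance sheet:
  Assets:      Securities −€39B, Foreign assets −€48B
  Liabilities: Bank reserves −€8B, Government deposits −€79B
So the change in the ECB's holdings of domestic securities is -€39 billion.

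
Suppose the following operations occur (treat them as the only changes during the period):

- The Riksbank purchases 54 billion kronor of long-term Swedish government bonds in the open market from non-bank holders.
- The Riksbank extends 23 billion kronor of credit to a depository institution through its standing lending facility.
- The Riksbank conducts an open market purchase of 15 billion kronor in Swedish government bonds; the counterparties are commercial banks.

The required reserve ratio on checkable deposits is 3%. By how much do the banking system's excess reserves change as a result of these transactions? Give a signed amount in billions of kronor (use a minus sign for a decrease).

Asset purchase (from non-banks) 54 billion kronor: reserves +54B, deposits +54B.
Discount-window loan 23 billion kronor: reserves +23B, deposits 0.
OMO purchase (from banks) 15 billion kronor: reserves +15B, deposits 0.
Totals: Δreserves = +92B, Δdeposits = +54B.
Δrequired reserves = 3% × +54B = +1.62B.
Δexcess reserves = Δreserves − Δrequired = +92B − (+1.62B) = +90.38 billion.

+90.38 billion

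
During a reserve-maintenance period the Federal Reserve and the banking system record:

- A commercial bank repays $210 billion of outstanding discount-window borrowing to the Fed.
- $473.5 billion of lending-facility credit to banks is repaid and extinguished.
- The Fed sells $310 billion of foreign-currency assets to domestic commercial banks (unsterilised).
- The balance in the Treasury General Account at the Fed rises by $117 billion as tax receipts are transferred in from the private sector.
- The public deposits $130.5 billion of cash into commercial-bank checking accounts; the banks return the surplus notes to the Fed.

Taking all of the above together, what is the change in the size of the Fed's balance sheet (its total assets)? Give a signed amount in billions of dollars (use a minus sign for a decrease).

Discount-window repayment $210 billion: a Fed asset is shed → −$210B.
Discount-window repayment $473.5 billion: a Fed asset is shed → −$473.5B.
FX sale $310 billion: a Fed asset is shed → −$310B.
Government account inflow $117 billion: only the composition of liabilities changes → 0.
Currency deposit $130.5 billion: only the composition of liabilities changes → 0.
Net: −210 − 473.5 − 310 + 0 + 0 = -$993.5 billion.

-$993.5 billion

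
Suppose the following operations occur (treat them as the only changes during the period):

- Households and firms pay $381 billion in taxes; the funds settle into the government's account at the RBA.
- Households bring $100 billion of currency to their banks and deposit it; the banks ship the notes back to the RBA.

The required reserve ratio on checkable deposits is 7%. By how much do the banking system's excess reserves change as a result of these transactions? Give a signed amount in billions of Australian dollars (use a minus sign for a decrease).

Government account inflow $381 billion: reserves −$381B, deposits −$381B.
Currency deposit $100 billion: reserves +$100B, deposits +$100B.
Totals: Δreserves = −$281B, Δdeposits = −$281B.
Δrequired reserves = 7% × −$281B = −$19.67B.
Δexcess reserves = Δreserves − Δrequired = −$281B − (−$19.67B) = -$261.33 billion.

-$261.33 billion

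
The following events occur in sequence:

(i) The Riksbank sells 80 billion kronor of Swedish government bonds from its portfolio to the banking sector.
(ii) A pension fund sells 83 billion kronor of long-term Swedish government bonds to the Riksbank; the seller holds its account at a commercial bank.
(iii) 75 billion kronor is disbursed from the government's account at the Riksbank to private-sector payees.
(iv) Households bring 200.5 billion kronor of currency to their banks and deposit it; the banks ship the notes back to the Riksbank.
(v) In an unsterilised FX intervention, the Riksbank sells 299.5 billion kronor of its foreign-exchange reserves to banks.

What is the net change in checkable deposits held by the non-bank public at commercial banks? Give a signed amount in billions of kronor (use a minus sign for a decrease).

+358.5 billion

OMO sale (to banks) 80 billion kronor: the counterparty is a bank, so public deposits are unchanged → 0.
Asset purchase (from non-banks) 83 billion kronor: non-bank counterparties' bank balances rise → +83B.
Government spending 75 billion kronor: non-bank counterparties' bank balances rise → +75B.
Currency deposit 200.5 billion kronor: non-bank counterparties' bank balances rise → +200.5B.
FX sale 299.5 billion kronor: the counterparty is a bank, so public deposits are unchanged → 0.
Net: 0 + 83 + 75 + 200.5 + 0 = +358.5 billion.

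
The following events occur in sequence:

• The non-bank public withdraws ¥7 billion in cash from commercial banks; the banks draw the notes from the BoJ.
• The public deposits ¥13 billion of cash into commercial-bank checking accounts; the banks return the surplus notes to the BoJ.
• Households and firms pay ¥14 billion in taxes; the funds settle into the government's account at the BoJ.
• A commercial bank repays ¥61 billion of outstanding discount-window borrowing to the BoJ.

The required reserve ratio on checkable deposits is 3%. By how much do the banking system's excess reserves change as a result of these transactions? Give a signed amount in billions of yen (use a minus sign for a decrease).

-¥68.76 billion

Currency withdrawal ¥7 billion: reserves −¥7B, deposits −¥7B.
Currency deposit ¥13 billion: reserves +¥13B, deposits +¥13B.
Government account inflow ¥14 billion: reserves −¥14B, deposits −¥14B.
Discount-window repayment ¥61 billion: reserves −¥61B, deposits 0.
Totals: Δreserves = −¥69B, Δdeposits = −¥8B.
Δrequired reserves = 3% × −¥8B = −¥0.24B.
Δexcess reserves = Δreserves − Δrequired = −¥69B − (−¥0.24B) = -¥68.76 billion.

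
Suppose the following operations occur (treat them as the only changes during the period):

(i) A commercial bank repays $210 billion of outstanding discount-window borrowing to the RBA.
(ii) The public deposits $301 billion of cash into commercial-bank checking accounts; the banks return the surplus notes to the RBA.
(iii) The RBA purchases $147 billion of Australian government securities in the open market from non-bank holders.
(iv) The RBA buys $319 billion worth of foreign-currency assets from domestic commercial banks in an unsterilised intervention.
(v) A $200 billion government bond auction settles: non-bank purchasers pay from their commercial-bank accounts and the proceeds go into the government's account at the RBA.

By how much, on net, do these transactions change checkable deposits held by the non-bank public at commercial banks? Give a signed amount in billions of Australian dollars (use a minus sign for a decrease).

RBA balance sheet:
  Assets:      Securities +$147B, Loans to banks −$210B, Foreign assets +$319B
  Liabilities: Bank reserves +$357B, Currency in circulation −$301B, Government deposits +$200B
Commercial banking system:
  Assets:      Reserves at CB +$357B, Foreign assets −$319B
  Liabilities: Checkable deposits +$248B, Borrowings from CB −$210B
So the change in checkable deposits held by the non-bank public at commercial banks is +$248 billion.

+$248 billion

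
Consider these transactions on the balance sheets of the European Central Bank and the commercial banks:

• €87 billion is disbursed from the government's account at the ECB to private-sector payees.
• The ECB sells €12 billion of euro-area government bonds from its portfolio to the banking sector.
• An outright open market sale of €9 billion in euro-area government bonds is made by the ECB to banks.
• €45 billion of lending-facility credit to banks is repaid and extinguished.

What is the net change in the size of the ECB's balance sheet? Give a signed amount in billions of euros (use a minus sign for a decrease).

ECB balance sheet:
  Assets:      Securities −€21B, Loans to banks −€45B
  Liabilities: Bank reserves +€21B, Government deposits −€87B
Commercial banking system:
  Assets:      Reserves at CB +€21B, Securities +€21B
  Liabilities: Checkable deposits +€87B, Borrowings from CB −€45B
Change in total ECB assets = -€66 billion.

-€66 billion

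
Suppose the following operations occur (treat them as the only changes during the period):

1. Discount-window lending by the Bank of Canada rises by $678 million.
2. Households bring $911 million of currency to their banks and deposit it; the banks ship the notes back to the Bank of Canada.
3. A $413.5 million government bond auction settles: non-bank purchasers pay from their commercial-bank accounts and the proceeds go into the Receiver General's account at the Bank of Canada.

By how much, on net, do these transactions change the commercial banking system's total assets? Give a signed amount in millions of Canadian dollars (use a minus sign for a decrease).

+$1175.5 million

Discount-window loan $678 million: bank balance sheets expand → +$678M.
Currency deposit $911 million: bank balance sheets expand → +$911M.
Government account inflow $413.5 million: bank balance sheets shrink → −$413.5M.
Net: 678 + 911 − 413.5 = +$1175.5 million.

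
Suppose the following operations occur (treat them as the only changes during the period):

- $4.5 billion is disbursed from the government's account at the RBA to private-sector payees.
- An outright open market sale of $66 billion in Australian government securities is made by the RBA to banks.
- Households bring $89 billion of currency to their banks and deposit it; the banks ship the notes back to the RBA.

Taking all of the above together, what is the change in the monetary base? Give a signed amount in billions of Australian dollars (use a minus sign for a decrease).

-$61.5 billion

Government spending $4.5 billion: a non-base liability converts back to reserves → +$4.5B.
OMO sale (to banks) $66 billion: RBA balance sheet contracts → −$66B.
Currency deposit $89 billion: just a shift between currency and reserves — both are base money → 0.
Net: 4.5 − 66 + 0 = -$61.5 billion.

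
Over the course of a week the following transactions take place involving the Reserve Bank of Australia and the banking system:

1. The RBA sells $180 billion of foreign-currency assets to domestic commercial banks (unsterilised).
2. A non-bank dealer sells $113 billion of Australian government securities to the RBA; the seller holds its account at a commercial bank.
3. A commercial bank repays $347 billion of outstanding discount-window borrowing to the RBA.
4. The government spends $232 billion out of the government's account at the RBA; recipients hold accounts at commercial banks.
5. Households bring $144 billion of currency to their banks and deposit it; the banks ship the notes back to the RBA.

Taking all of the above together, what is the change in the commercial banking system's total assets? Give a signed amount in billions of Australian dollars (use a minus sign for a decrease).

RBA balance sheet:
  Assets:      Securities +$113B, Loans to banks −$347B, Foreign assets −$180B
  Liabilities: Bank reserves −$38B, Currency in circulation −$144B, Government deposits −$232B
Commercial banking system:
  Assets:      Reserves at CB −$38B, Foreign assets +$180B
  Liabilities: Checkable deposits +$489B, Borrowings from CB −$347B
Change in total bank assets = +$142 billion.

+$142 billion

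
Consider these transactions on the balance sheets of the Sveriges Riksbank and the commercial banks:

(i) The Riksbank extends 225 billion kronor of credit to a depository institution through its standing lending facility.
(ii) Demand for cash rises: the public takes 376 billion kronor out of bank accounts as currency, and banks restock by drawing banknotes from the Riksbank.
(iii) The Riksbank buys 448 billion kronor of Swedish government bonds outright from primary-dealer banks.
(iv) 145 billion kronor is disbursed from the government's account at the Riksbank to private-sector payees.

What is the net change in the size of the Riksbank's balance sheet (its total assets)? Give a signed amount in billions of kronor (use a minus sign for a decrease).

Discount-window loan 225 billion kronor: a Riksbank asset is acquired → +225B.
Currency withdrawal 376 billion kronor: only the composition of liabilities changes → 0.
OMO purchase (from banks) 448 billion kronor: a Riksbank asset is acquired → +448B.
Government spending 145 billion kronor: only the composition of liabilities changes → 0.
Net: 225 + 0 + 448 + 0 = +673 billion.

+673 billion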